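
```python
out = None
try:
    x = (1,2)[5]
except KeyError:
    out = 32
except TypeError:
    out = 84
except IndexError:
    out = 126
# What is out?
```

Step-by-step execution trace:
1. `x = (1,2)[5]` raises IndexError.
2. `except KeyError` does not match IndexError; skipped.
3. `except TypeError` does not match IndexError; skipped.
4. `except IndexError` matches → out = 126.
Result: 126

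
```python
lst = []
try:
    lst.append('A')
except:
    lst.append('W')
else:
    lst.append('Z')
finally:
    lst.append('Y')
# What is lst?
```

Step-by-step execution trace:
1. try: `lst.append('A')` → lst = ['A']. No exception raised.
2. `except` is skipped.
3. `else` runs: `lst.append('Z')` → lst = ['A', 'Z'].
4. `finally` always runs: `lst.append('Y')` → lst = ['A', 'Z', 'Y'].
Result: ['A', 'Z', 'Y']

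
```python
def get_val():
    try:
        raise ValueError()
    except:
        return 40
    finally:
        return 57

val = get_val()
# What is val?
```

Step-by-step execution trace:
1. `get_val()` enters try: `raise ValueError()` raises ValueError.
2. bare `except` matches → `return 40` sets pending return value 40.
3. Before returning, `finally: return 57` runs and overrides the pending return.
4. get_val() returns 57 → val = 57.
Result: 57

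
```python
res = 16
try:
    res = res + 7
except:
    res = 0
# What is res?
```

Step-by-step execution trace:
1. res starts at 16.
2. try: `res = res + 7` → res = 23. No exception raised.
3. `except` is skipped.
Result: 23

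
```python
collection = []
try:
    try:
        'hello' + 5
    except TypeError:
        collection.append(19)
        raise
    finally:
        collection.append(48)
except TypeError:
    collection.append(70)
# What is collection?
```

Step-by-step execution trace:
1. Inner try: `'hello' + 5` raises TypeError.
2. Inner `except TypeError` matches → `collection.append(19)` → collection = [19].
3. bare `raise` re-raises TypeError.
4. Inner `finally` runs during unwinding: `collection.append(48)` → collection = [19, 48].
5. Outer `except TypeError` matches → `collection.append(70)` → collection = [19, 48, 70].
Result: [19, 48, 70]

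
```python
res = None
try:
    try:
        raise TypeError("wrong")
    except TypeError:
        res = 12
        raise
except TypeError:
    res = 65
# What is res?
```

Step-by-step execution trace:
1. Inner try: `raise TypeError("wrong")` raises TypeError.
2. Inner `except TypeError` matches → res = 12.
3. bare `raise` re-raises the same TypeError.
4. Outer `except TypeError` matches → res = 65.
Result: 65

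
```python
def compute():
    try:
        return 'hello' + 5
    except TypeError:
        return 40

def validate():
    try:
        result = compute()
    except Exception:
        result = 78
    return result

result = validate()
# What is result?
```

Step-by-step execution trace:
1. `validate()` calls `compute()`.
2. In compute: `'hello' + 5` raises TypeError; `except TypeError` catches it → returns 40.
3. In validate: `result = compute()` → result = 40. No exception reaches validate.
4. `except Exception` is skipped; validate returns 40.
5. result = 40.
Result: 40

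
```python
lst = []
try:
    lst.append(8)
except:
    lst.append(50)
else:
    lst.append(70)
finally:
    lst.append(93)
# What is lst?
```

Step-by-step execution trace:
1. try: `lst.append(8)` → lst = [8]. No exception raised.
2. `except` is skipped.
3. `else` runs: `lst.append(70)` → lst = [8, 70].
4. `finally` always runs: `lst.append(93)` → lst = [8, 70, 93].
Result: [8, 70, 93]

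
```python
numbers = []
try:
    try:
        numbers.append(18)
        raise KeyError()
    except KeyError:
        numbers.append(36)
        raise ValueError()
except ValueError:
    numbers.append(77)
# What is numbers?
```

Step-by-step execution trace:
1. Inner try: `numbers.append(18)` → numbers = [18].
2. `raise KeyError()` raises KeyError.
3. Inner `except KeyError` matches → `numbers.append(36)` → numbers = [18, 36].
4. `raise ValueError()` raises ValueError; propagates to outer try.
5. Outer `except ValueError` matches → `numbers.append(77)` → numbers = [18, 36, 77].
Result: [18, 36, 77]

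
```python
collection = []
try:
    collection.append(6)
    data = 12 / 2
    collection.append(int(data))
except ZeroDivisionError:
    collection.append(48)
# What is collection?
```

Step-by-step execution trace:
1. try: `collection.append(6)` → collection = [6].
2. `data = 12 / 2` → data = 6.0. No exception raised.
3. `collection.append(int(data))` → collection = [6, 6].
4. `except ZeroDivisionError` is skipped (no exception was raised).
Result: [6, 6]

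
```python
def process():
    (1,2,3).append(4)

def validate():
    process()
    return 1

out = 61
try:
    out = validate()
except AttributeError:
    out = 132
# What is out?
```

Step-by-step execution trace:
1. out starts at 61.
2. try: `validate()` calls `process()`.
3. `process()` evaluates `(1,2,3).append(4)`, which raises AttributeError; it propagates through validate (uncaught).
4. `return 1` in validate is not reached; the assignment to out does not complete.
5. `except AttributeError` matches → out = 132.
Result: 132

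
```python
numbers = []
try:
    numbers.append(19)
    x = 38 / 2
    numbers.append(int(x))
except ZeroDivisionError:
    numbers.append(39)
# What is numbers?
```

Step-by-step execution trace:
1. try: `numbers.append(19)` → numbers = [19].
2. `x = 38 / 2` → x = 19.0. No exception raised.
3. `numbers.append(int(x))` → numbers = [19, 19].
4. `except ZeroDivisionError` is skipped (no exception was raised).
Result: [19, 19]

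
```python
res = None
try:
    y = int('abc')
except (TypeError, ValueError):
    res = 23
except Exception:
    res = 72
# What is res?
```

Step-by-step execution trace:
1. `y = int('abc')` raises ValueError.
2. `except (TypeError, ValueError)` matches (ValueError is in the tuple) → res = 23.
3. `except Exception` is not reached.
Result: 23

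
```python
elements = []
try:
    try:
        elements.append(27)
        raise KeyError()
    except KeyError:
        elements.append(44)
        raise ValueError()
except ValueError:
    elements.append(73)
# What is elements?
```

Step-by-step execution trace:
1. Inner try: `elements.append(27)` → elements = [27].
2. `raise KeyError()` raises KeyError.
3. Inner `except KeyError` matches → `elements.append(44)` → elements = [27, 44].
4. `raise ValueError()` raises ValueError; propagates to outer try.
5. Outer `except ValueError` matches → `elements.append(73)` → elements = [27, 44, 73].
Result: [27, 44, 73]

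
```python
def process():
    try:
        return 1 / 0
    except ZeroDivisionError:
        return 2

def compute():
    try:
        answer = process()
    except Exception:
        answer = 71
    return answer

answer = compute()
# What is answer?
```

Step-by-step execution trace:
1. `compute()` calls `process()`.
2. In process: `1 / 0` raises ZeroDivisionError; `except ZeroDivisionError` catches it → returns 2.
3. In compute: `answer = process()` → answer = 2. No exception reaches compute.
4. `except Exception` is skipped; compute returns 2.
5. answer = 2.
Result: 2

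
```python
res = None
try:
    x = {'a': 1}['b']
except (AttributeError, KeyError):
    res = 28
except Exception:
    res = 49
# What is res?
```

Step-by-step execution trace:
1. `x = {'a': 1}['b']` raises KeyError.
2. `except (AttributeError, KeyError)` matches (KeyError is in the tuple) → res = 28.
3. `except Exception` is not reached.
Result: 28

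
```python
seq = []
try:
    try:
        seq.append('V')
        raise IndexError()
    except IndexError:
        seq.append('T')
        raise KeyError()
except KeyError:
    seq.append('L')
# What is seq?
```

Step-by-step execution trace:
1. Inner try: `seq.append('V')` → seq = ['V'].
2. `raise IndexError()` raises IndexError.
3. Inner `except IndexError` matches → `seq.append('T')` → seq = ['V', 'T'].
4. `raise KeyError()` raises KeyError; propagates to outer try.
5. Outer `except KeyError` matches → `seq.append('L')` → seq = ['V', 'T', 'L'].
Result: ['V', 'T', 'L']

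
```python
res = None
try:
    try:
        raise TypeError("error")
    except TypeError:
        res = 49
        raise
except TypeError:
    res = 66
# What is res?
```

Step-by-step execution trace:
1. Inner try: `raise TypeError("error")` raises TypeError.
2. Inner `except TypeError` matches → res = 49.
3. bare `raise` re-raises the same TypeError.
4. Outer `except TypeError` matches → res = 66.
Result: 66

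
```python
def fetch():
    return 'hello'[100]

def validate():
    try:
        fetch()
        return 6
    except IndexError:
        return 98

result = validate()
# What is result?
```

Step-by-step execution trace:
1. `validate()` calls `fetch()`.
2. `fetch()` evaluates `'hello'[100]`, which raises IndexError; it propagates to the caller.
3. `return 6` is not reached.
4. `except IndexError` in validate matches → returns 98.
5. result = 98.
Result: 98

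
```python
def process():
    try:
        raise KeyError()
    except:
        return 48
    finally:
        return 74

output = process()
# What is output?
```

Step-by-step execution trace:
1. `process()` enters try: `raise KeyError()` raises KeyError.
2. bare `except` matches → `return 48` sets pending return value 48.
3. Before returning, `finally: return 74` runs and overrides the pending return.
4. process() returns 74 → output = 74.
Result: 74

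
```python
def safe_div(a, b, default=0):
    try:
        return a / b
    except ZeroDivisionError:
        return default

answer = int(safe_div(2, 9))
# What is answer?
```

Step-by-step execution trace:
1. `safe_div(2, 9)` enters try: `return 2 / 9` → returns 0.2222222222222222. No exception raised.
2. `except ZeroDivisionError` is skipped.
3. `int(0.2222222222222222)` → 0 → answer = 0.
Result: 0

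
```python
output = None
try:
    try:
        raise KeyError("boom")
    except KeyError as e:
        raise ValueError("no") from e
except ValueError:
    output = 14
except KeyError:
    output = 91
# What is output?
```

Step-by-step execution trace:
1. Inner try raises KeyError; inner `except KeyError as e` catches it.
2. `raise ValueError(...) from e` raises ValueError (KeyError is attached as __cause__, but only ValueError is active).
3. Outer `except ValueError` matches → output = 14.
4. `except KeyError` is not reached.
Result: 14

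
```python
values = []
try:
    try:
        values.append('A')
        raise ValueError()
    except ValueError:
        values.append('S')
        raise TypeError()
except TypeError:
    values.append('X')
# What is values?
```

Step-by-step execution trace:
1. Inner try: `values.append('A')` → values = ['A'].
2. `raise ValueError()` raises ValueError.
3. Inner `except ValueError` matches → `values.append('S')` → values = ['A', 'S'].
4. `raise TypeError()` raises TypeError; propagates to outer try.
5. Outer `except TypeError` matches → `values.append('X')` → values = ['A', 'S', 'X'].
Result: ['A', 'S', 'X']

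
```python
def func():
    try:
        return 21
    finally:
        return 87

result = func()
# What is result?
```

Step-by-step execution trace:
1. `func()` enters try: `return 21` sets pending return value 21.
2. Before returning, `finally: return 87` runs and overrides the pending return.
3. func() returns 87 → result = 87.
Result: 87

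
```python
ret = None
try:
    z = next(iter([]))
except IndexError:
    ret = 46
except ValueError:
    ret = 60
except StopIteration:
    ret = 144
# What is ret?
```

Step-by-step execution trace:
1. `z = next(iter([]))` raises StopIteration.
2. `except IndexError` does not match StopIteration; skipped.
3. `except ValueError` does not match StopIteration; skipped.
4. `except StopIteration` matches → ret = 144.
Result: 144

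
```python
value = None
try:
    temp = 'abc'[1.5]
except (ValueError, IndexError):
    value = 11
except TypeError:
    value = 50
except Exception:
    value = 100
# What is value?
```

Step-by-step execution trace:
1. `temp = 'abc'[1.5]` raises TypeError.
2. `except (ValueError, IndexError)` does not match TypeError; skipped.
3. `except TypeError` matches (exact type match) → value = 50.
4. `except Exception` is not reached.
Result: 50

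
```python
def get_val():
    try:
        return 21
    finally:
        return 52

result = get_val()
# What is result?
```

Step-by-step execution trace:
1. `get_val()` enters try: `return 21` sets pending return value 21.
2. Before returning, `finally: return 52` runs and overrides the pending return.
3. get_val() returns 52 → result = 52.
Result: 52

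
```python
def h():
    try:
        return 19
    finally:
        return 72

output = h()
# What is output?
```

Step-by-step execution trace:
1. `h()` enters try: `return 19` sets pending return value 19.
2. Before returning, `finally: return 72` runs and overrides the pending return.
3. h() returns 72 → output = 72.
Result: 72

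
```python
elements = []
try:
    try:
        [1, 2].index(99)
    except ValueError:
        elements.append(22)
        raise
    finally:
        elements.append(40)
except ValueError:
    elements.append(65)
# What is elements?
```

Step-by-step execution trace:
1. Inner try: `[1, 2].index(99)` raises ValueError.
2. Inner `except ValueError` matches → `elements.append(22)` → elements = [22].
3. bare `raise` re-raises ValueError.
4. Inner `finally` runs during unwinding: `elements.append(40)` → elements = [22, 40].
5. Outer `except ValueError` matches → `elements.append(65)` → elements = [22, 40, 65].
Result: [22, 40, 65]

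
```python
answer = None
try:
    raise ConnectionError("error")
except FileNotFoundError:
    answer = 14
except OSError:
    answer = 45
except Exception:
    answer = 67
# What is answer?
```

Step-by-step execution trace:
1. `raise ConnectionError(...)` raises ConnectionError.
2. `except FileNotFoundError` does not match (ConnectionError is not a subclass of FileNotFoundError); skipped.
3. `except OSError` matches (ConnectionError is a subclass of OSError) → answer = 45.
4. `except Exception` is not reached.
Result: 45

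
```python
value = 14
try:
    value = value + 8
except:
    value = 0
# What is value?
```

Step-by-step execution trace:
1. value starts at 14.
2. try: `value = value + 8` → value = 22. No exception raised.
3. `except` is skipped.
Result: 22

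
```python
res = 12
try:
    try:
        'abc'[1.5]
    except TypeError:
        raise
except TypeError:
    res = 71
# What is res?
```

Step-by-step execution trace:
1. Inner try: `'abc'[1.5]` raises TypeError.
2. Inner `except TypeError` matches; bare `raise` re-raises the same TypeError.
3. Outer `except TypeError` matches → res = 71.
Result: 71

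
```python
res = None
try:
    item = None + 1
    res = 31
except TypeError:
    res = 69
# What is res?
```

Step-by-step execution trace:
1. `item = None + 1` raises TypeError.
2. `res = 31` is not reached.
3. `except TypeError` matches → res = 69.
Result: 69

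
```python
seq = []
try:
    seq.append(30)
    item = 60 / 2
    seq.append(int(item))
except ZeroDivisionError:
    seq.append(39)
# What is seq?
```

Step-by-step execution trace:
1. try: `seq.append(30)` → seq = [30].
2. `item = 60 / 2` → item = 30.0. No exception raised.
3. `seq.append(int(item))` → seq = [30, 30].
4. `except ZeroDivisionError` is skipped (no exception was raised).
Result: [30, 30]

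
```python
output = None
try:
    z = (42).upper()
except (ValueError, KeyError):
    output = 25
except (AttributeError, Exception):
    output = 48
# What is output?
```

Step-by-step execution trace:
1. `z = (42).upper()` raises AttributeError.
2. `except (ValueError, KeyError)` does not match AttributeError; skipped.
3. `except (AttributeError, Exception)` matches (AttributeError is in the tuple) → output = 48.
Result: 48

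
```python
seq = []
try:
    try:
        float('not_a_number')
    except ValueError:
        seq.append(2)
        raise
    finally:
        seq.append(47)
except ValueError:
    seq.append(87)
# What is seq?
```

Step-by-step execution trace:
1. Inner try: `float('not_a_number')` raises ValueError.
2. Inner `except ValueError` matches → `seq.append(2)` → seq = [2].
3. bare `raise` re-raises ValueError.
4. Inner `finally` runs during unwinding: `seq.append(47)` → seq = [2, 47].
5. Outer `except ValueError` matches → `seq.append(87)` → seq = [2, 47, 87].
Result: [2, 47, 87]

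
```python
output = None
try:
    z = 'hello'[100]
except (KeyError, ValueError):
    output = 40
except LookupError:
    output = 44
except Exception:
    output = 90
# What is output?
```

Step-by-step execution trace:
1. `z = 'hello'[100]` raises IndexError.
2. `except (KeyError, ValueError)` does not match IndexError; skipped.
3. `except LookupError` matches (IndexError is a subclass of LookupError) → output = 44.
4. `except Exception` is not reached.
Result: 44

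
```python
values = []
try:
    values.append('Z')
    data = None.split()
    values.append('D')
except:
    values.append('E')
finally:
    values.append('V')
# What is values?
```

Step-by-step execution trace:
1. try: `values.append('Z')` → values = ['Z'].
2. `data = None.split()` raises AttributeError; `values.append('D')` is not reached.
3. bare `except` matches → `values.append('E')` → values = ['Z', 'E'].
4. finally always runs: `values.append('V')` → values = ['Z', 'E', 'V'].
Result: ['Z', 'E', 'V']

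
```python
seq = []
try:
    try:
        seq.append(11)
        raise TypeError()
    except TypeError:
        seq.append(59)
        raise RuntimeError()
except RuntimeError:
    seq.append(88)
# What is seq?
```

Step-by-step execution trace:
1. Inner try: `seq.append(11)` → seq = [11].
2. `raise TypeError()` raises TypeError.
3. Inner `except TypeError` matches → `seq.append(59)` → seq = [11, 59].
4. `raise RuntimeError()` raises RuntimeError; propagates to outer try.
5. Outer `except RuntimeError` matches → `seq.append(88)` → seq = [11, 59, 88].
Result: [11, 59, 88]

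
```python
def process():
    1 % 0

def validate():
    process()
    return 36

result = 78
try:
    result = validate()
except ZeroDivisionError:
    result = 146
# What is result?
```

Step-by-step execution trace:
1. result starts at 78.
2. try: `validate()` calls `process()`.
3. `process()` evaluates `1 % 0`, which raises ZeroDivisionError; it propagates through validate (uncaught).
4. `return 36` in validate is not reached; the assignment to result does not complete.
5. `except ZeroDivisionError` matches → result = 146.
Result: 146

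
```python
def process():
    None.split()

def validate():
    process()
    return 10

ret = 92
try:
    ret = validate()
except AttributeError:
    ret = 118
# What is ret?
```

Step-by-step execution trace:
1. ret starts at 92.
2. try: `validate()` calls `process()`.
3. `process()` evaluates `None.split()`, which raises AttributeError; it propagates through validate (uncaught).
4. `return 10` in validate is not reached; the assignment to ret does not complete.
5. `except AttributeError` matches → ret = 118.
Result: 118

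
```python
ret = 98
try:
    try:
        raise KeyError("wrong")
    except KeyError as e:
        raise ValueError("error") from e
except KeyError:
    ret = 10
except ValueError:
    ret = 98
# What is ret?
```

Step-by-step execution trace:
1. Inner try raises KeyError; inner `except KeyError as e` catches it.
2. `raise ValueError(...) from e` raises ValueError (KeyError is attached as __cause__, but only ValueError is active).
3. Outer `except KeyError` does not match ValueError; skipped.
4. Outer `except ValueError` matches → ret = 98.
Result: 98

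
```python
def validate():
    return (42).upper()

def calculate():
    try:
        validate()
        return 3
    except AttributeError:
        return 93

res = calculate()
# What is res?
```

Step-by-step execution trace:
1. `calculate()` calls `validate()`.
2. `validate()` evaluates `(42).upper()`, which raises AttributeError; it propagates to the caller.
3. `return 3` is not reached.
4. `except AttributeError` in calculate matches → returns 93.
5. res = 93.
Result: 93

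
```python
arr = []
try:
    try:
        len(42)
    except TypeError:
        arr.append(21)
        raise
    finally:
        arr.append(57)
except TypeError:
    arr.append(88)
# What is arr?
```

Step-by-step execution trace:
1. Inner try: `len(42)` raises TypeError.
2. Inner `except TypeError` matches → `arr.append(21)` → arr = [21].
3. bare `raise` re-raises TypeError.
4. Inner `finally` runs during unwinding: `arr.append(57)` → arr = [21, 57].
5. Outer `except TypeError` matches → `arr.append(88)` → arr = [21, 57, 88].
Result: [21, 57, 88]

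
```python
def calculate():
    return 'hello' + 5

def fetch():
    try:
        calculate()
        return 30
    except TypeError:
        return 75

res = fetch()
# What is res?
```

Step-by-step execution trace:
1. `fetch()` calls `calculate()`.
2. `calculate()` evaluates `'hello' + 5`, which raises TypeError; it propagates to the caller.
3. `return 30` is not reached.
4. `except TypeError` in fetch matches → returns 75.
5. res = 75.
Result: 75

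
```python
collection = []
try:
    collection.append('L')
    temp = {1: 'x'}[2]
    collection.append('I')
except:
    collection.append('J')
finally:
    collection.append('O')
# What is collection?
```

Step-by-step execution trace:
1. try: `collection.append('L')` → collection = ['L'].
2. `temp = {1: 'x'}[2]` raises KeyError; `collection.append('I')` is not reached.
3. bare `except` matches → `collection.append('J')` → collection = ['L', 'J'].
4. finally always runs: `collection.append('O')` → collection = ['L', 'J', 'O'].
Result: ['L', 'J', 'O']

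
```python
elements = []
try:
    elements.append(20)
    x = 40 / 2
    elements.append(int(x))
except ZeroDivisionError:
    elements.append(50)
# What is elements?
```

Step-by-step execution trace:
1. try: `elements.append(20)` → elements = [20].
2. `x = 40 / 2` → x = 20.0. No exception raised.
3. `elements.append(int(x))` → elements = [20, 20].
4. `except ZeroDivisionError` is skipped (no exception was raised).
Result: [20, 20]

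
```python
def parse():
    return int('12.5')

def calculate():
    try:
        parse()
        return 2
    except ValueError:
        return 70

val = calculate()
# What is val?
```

Step-by-step execution trace:
1. `calculate()` calls `parse()`.
2. `parse()` evaluates `int('12.5')`, which raises ValueError; it propagates to the caller.
3. `return 2` is not reached.
4. `except ValueError` in calculate matches → returns 70.
5. val = 70.
Result: 70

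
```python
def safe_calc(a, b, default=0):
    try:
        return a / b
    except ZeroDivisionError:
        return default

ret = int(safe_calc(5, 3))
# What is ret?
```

Step-by-step execution trace:
1. `safe_calc(5, 3)` enters try: `return 5 / 3` → returns 1.6666666666666667. No exception raised.
2. `except ZeroDivisionError` is skipped.
3. `int(1.6666666666666667)` → 1 → ret = 1.
Result: 1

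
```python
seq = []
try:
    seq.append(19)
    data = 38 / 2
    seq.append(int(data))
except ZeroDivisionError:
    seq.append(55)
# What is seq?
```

Step-by-step execution trace:
1. try: `seq.append(19)` → seq = [19].
2. `data = 38 / 2` → data = 19.0. No exception raised.
3. `seq.append(int(data))` → seq = [19, 19].
4. `except ZeroDivisionError` is skipped (no exception was raised).
Result: [19, 19]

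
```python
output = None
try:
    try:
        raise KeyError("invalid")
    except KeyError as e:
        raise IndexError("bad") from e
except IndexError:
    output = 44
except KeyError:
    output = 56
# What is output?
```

Step-by-step execution trace:
1. Inner try raises KeyError; inner `except KeyError as e` catches it.
2. `raise IndexError(...) from e` raises IndexError (KeyError is attached as __cause__, but only IndexError is active).
3. Outer `except IndexError` matches → output = 44.
4. `except KeyError` is not reached.
Result: 44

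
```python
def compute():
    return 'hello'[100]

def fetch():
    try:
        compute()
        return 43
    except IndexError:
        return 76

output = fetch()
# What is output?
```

Step-by-step execution trace:
1. `fetch()` calls `compute()`.
2. `compute()` evaluates `'hello'[100]`, which raises IndexError; it propagates to the caller.
3. `return 43` is not reached.
4. `except IndexError` in fetch matches → returns 76.
5. output = 76.
Result: 76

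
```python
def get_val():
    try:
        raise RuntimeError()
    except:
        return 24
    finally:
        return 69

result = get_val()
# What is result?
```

Step-by-step execution trace:
1. `get_val()` enters try: `raise RuntimeError()` raises RuntimeError.
2. bare `except` matches → `return 24` sets pending return value 24.
3. Before returning, `finally: return 69` runs and overrides the pending return.
4. get_val() returns 69 → result = 69.
Result: 69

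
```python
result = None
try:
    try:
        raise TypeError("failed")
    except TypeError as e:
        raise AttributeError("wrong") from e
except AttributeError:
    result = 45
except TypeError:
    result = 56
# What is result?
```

Step-by-step execution trace:
1. Inner try raises TypeError; inner `except TypeError as e` catches it.
2. `raise AttributeError(...) from e` raises AttributeError (TypeError is attached as __cause__, but only AttributeError is active).
3. Outer `except AttributeError` matches → result = 45.
4. `except TypeError` is not reached.
Result: 45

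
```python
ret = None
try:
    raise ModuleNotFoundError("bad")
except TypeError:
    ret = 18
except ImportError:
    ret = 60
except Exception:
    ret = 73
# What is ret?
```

Step-by-step execution trace:
1. `raise ModuleNotFoundError(...)` raises ModuleNotFoundError.
2. `except TypeError` does not match (ModuleNotFoundError is not a subclass of TypeError); skipped.
3. `except ImportError` matches (ModuleNotFoundError is a subclass of ImportError) → ret = 60.
4. `except Exception` is not reached.
Result: 60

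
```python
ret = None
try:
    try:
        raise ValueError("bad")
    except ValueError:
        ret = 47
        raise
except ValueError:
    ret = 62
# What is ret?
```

Step-by-step execution trace:
1. Inner try: `raise ValueError("bad")` raises ValueError.
2. Inner `except ValueError` matches → ret = 47.
3. bare `raise` re-raises the same ValueError.
4. Outer `except ValueError` matches → ret = 62.
Result: 62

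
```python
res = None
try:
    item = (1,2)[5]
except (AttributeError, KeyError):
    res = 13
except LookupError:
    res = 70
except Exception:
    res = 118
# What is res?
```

Step-by-step execution trace:
1. `item = (1,2)[5]` raises IndexError.
2. `except (AttributeError, KeyError)` does not match IndexError; skipped.
3. `except LookupError` matches (IndexError is a subclass of LookupError) → res = 70.
4. `except Exception` is not reached.
Result: 70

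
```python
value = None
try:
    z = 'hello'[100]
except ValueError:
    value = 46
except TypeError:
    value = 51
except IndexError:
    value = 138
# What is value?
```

Step-by-step execution trace:
1. `z = 'hello'[100]` raises IndexError.
2. `except ValueError` does not match IndexError; skipped.
3. `except TypeError` does not match IndexError; skipped.
4. `except IndexError` matches → value = 138.
Result: 138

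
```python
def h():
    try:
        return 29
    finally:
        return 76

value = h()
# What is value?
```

Step-by-step execution trace:
1. `h()` enters try: `return 29` sets pending return value 29.
2. Before returning, `finally: return 76` runs and overrides the pending return.
3. h() returns 76 → value = 76.
Result: 76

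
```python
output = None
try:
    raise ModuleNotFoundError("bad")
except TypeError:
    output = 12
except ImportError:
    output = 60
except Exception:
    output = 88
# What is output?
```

Step-by-step execution trace:
1. `raise ModuleNotFoundError(...)` raises ModuleNotFoundError.
2. `except TypeError` does not match (ModuleNotFoundError is not a subclass of TypeError); skipped.
3. `except ImportError` matches (ModuleNotFoundError is a subclass of ImportError) → output = 60.
4. `except Exception` is not reached.
Result: 60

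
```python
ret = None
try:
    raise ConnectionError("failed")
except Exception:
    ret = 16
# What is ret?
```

Step-by-step execution trace:
1. `raise ConnectionError(...)` raises ConnectionError.
2. `except Exception` matches (ConnectionError is a subclass of Exception) → ret = 16.
Result: 16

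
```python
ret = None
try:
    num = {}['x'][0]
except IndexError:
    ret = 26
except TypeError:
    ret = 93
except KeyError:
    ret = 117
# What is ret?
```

Step-by-step execution trace:
1. `num = {}['x'][0]` raises KeyError.
2. `except IndexError` does not match KeyError; skipped.
3. `except TypeError` does not match KeyError; skipped.
4. `except KeyError` matches → ret = 117.
Result: 117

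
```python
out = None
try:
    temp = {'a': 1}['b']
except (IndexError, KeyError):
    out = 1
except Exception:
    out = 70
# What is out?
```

Step-by-step execution trace:
1. `temp = {'a': 1}['b']` raises KeyError.
2. `except (IndexError, KeyError)` matches (KeyError is in the tuple) → out = 1.
3. `except Exception` is not reached.
Result: 1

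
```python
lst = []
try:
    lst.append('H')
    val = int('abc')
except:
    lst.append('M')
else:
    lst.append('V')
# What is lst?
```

Step-by-step execution trace:
1. try: `lst.append('H')` → lst = ['H'].
2. `val = int('abc')` raises ValueError.
3. bare `except` matches → `lst.append('M')` → lst = ['H', 'M'].
4. `else` is skipped (an exception was raised).
Result: ['H', 'M']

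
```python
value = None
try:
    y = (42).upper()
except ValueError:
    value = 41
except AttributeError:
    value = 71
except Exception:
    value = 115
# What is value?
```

Step-by-step execution trace:
1. `y = (42).upper()` raises AttributeError.
2. `except ValueError` does not match AttributeError; skipped.
3. `except AttributeError` matches → value = 71.
4. Remaining except clauses are skipped.
Result: 71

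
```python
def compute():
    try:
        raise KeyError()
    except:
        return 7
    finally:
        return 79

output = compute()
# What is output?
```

Step-by-step execution trace:
1. `compute()` enters try: `raise KeyError()` raises KeyError.
2. bare `except` matches → `return 7` sets pending return value 7.
3. Before returning, `finally: return 79` runs and overrides the pending return.
4. compute() returns 79 → output = 79.
Result: 79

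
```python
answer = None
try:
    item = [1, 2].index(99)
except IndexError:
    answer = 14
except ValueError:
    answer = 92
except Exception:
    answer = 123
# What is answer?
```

Step-by-step execution trace:
1. `item = [1, 2].index(99)` raises ValueError.
2. `except IndexError` does not match ValueError; skipped.
3. `except ValueError` matches → answer = 92.
4. Remaining except clauses are skipped.
Result: 92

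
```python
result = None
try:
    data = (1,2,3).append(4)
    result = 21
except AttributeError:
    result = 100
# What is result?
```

Step-by-step execution trace:
1. `data = (1,2,3).append(4)` raises AttributeError.
2. `result = 21` is not reached.
3. `except AttributeError` matches → result = 100.
Result: 100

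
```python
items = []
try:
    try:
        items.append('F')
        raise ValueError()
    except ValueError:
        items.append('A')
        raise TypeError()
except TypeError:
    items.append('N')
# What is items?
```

Step-by-step execution trace:
1. Inner try: `items.append('F')` → items = ['F'].
2. `raise ValueError()` raises ValueError.
3. Inner `except ValueError` matches → `items.append('A')` → items = ['F', 'A'].
4. `raise TypeError()` raises TypeError; propagates to outer try.
5. Outer `except TypeError` matches → `items.append('N')` → items = ['F', 'A', 'N'].
Result: ['F', 'A', 'N']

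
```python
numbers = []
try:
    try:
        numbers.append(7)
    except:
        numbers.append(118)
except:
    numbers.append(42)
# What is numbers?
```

Step-by-step execution trace:
1. Inner try: `numbers.append(7)` → numbers = [7]. No exception raised.
2. Inner `except` is skipped.
3. Inner try completes normally; outer `except` is skipped.
Result: [7]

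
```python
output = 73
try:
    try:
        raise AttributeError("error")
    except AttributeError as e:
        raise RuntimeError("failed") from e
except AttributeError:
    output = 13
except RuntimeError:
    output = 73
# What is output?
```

Step-by-step execution trace:
1. Inner try raises AttributeError; inner `except AttributeError as e` catches it.
2. `raise RuntimeError(...) from e` raises RuntimeError (AttributeError is attached as __cause__, but only RuntimeError is active).
3. Outer `except AttributeError` does not match RuntimeError; skipped.
4. Outer `except RuntimeError` matches → output = 73.
Result: 73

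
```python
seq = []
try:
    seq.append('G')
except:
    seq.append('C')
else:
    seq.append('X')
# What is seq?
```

Step-by-step execution trace:
1. try: `seq.append('G')` → seq = ['G']. No exception raised.
2. `except` is skipped.
3. `else` runs (try completed without exception): `seq.append('X')` → seq = ['G', 'X'].
Result: ['G', 'X']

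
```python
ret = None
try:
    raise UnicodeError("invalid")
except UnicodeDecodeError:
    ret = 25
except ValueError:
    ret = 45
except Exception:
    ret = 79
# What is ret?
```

Step-by-step execution trace:
1. `raise UnicodeError(...)` raises UnicodeError.
2. `except UnicodeDecodeError` does not match (UnicodeError is not a subclass of UnicodeDecodeError); skipped.
3. `except ValueError` matches (UnicodeError is a subclass of ValueError) → ret = 45.
4. `except Exception` is not reached.
Result: 45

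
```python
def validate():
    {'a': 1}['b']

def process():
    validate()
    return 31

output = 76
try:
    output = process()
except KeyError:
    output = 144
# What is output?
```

Step-by-step execution trace:
1. output starts at 76.
2. try: `process()` calls `validate()`.
3. `validate()` evaluates `{'a': 1}['b']`, which raises KeyError; it propagates through process (uncaught).
4. `return 31` in process is not reached; the assignment to output does not complete.
5. `except KeyError` matches → output = 144.
Result: 144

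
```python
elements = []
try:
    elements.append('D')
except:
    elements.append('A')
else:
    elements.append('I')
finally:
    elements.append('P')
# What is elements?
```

Step-by-step execution trace:
1. try: `elements.append('D')` → elements = ['D']. No exception raised.
2. `except` is skipped.
3. `else` runs: `elements.append('I')` → elements = ['D', 'I'].
4. `finally` always runs: `elements.append('P')` → elements = ['D', 'I', 'P'].
Result: ['D', 'I', 'P']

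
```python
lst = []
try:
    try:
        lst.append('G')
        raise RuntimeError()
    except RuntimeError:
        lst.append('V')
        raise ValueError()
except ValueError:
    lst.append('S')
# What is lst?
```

Step-by-step execution trace:
1. Inner try: `lst.append('G')` → lst = ['G'].
2. `raise RuntimeError()` raises RuntimeError.
3. Inner `except RuntimeError` matches → `lst.append('V')` → lst = ['G', 'V'].
4. `raise ValueError()` raises ValueError; propagates to outer try.
5. Outer `except ValueError` matches → `lst.append('S')` → lst = ['G', 'V', 'S'].
Result: ['G', 'V', 'S']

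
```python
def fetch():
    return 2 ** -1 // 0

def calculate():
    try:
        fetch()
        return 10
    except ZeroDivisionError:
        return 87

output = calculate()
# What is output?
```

Step-by-step execution trace:
1. `calculate()` calls `fetch()`.
2. `fetch()` evaluates `2 ** -1 // 0`, which raises ZeroDivisionError; it propagates to the caller.
3. `return 10` is not reached.
4. `except ZeroDivisionError` in calculate matches → returns 87.
5. output = 87.
Result: 87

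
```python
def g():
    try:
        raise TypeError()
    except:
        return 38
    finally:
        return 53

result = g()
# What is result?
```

Step-by-step execution trace:
1. `g()` enters try: `raise TypeError()` raises TypeError.
2. bare `except` matches → `return 38` sets pending return value 38.
3. Before returning, `finally: return 53` runs and overrides the pending return.
4. g() returns 53 → result = 53.
Result: 53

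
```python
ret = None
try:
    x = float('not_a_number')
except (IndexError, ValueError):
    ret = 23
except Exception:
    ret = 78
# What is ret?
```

Step-by-step execution trace:
1. `x = float('not_a_number')` raises ValueError.
2. `except (IndexError, ValueError)` matches (ValueError is in the tuple) → ret = 23.
3. `except Exception` is not reached.
Result: 23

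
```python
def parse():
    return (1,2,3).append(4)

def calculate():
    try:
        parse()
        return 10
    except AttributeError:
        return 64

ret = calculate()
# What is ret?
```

Step-by-step execution trace:
1. `calculate()` calls `parse()`.
2. `parse()` evaluates `(1,2,3).append(4)`, which raises AttributeError; it propagates to the caller.
3. `return 10` is not reached.
4. `except AttributeError` in calculate matches → returns 64.
5. ret = 64.
Result: 64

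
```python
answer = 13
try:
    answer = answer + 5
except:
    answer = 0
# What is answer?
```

Step-by-step execution trace:
1. answer starts at 13.
2. try: `answer = answer + 5` → answer = 18. No exception raised.
3. `except` is skipped.
Result: 18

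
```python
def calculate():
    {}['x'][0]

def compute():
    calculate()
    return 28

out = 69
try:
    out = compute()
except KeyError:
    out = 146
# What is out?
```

Step-by-step execution trace:
1. out starts at 69.
2. try: `compute()` calls `calculate()`.
3. `calculate()` evaluates `{}['x'][0]`, which raises KeyError; it propagates through compute (uncaught).
4. `return 28` in compute is not reached; the assignment to out does not complete.
5. `except KeyError` matches → out = 146.
Result: 146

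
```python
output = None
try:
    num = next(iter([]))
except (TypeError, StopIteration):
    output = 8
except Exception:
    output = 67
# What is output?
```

Step-by-step execution trace:
1. `num = next(iter([]))` raises StopIteration.
2. `except (TypeError, StopIteration)` matches (StopIteration is in the tuple) → output = 8.
3. `except Exception` is not reached.
Result: 8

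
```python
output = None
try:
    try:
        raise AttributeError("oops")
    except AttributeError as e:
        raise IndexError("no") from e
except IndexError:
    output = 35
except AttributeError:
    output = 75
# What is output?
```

Step-by-step execution trace:
1. Inner try raises AttributeError; inner `except AttributeError as e` catches it.
2. `raise IndexError(...) from e` raises IndexError (AttributeError is attached as __cause__, but only IndexError is active).
3. Outer `except IndexError` matches → output = 35.
4. `except AttributeError` is not reached.
Result: 35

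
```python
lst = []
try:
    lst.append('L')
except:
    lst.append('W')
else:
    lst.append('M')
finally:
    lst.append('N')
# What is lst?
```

Step-by-step execution trace:
1. try: `lst.append('L')` → lst = ['L']. No exception raised.
2. `except` is skipped.
3. `else` runs: `lst.append('M')` → lst = ['L', 'M'].
4. `finally` always runs: `lst.append('N')` → lst = ['L', 'M', 'N'].
Result: ['L', 'M', 'N']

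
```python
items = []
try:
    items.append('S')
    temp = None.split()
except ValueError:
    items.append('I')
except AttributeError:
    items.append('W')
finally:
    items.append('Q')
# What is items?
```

Step-by-step execution trace:
1. try: `items.append('S')` → items = ['S'].
2. `temp = None.split()` raises AttributeError.
3. `except ValueError` does not match AttributeError; skipped.
4. `except AttributeError` matches → `items.append('W')` → items = ['S', 'W'].
5. finally always runs: `items.append('Q')` → items = ['S', 'W', 'Q'].
Result: ['S', 'W', 'Q']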